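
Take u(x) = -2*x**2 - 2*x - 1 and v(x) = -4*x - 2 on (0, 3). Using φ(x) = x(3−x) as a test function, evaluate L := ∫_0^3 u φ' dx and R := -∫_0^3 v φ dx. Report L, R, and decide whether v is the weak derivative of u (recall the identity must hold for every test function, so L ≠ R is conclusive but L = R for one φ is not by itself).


LHS = 36, RHS = 36. Yes, v = u' weakly.

u(x) = -2*x**2 - 2*x - 1, classical derivative u'(x) = -4*x - 2.
φ(x) = x(3−x), so φ'(x) = 3 - 2*x.
Note φ(0) = φ(3) = 0, so the boundary term u·φ vanishes.
LHS = ∫_0^3 u(x) φ'(x) dx = ∫_0^3 (4*x^3 - 2*x^2 - 4*x - 3) dx. Term by term:
  ∫_0^3 4*x^3 dx = 81;  ∫_0^3 -2*x^2 dx = -18;  ∫_0^3 -4*x dx = -18;
  ∫_0^3 -3 dx = -9.
Sum: 81 − 18 − 18 − 9 = 36.
So LHS = 36.
∫_0^3 v(x) φ(x) dx = ∫_0^3 (4*x^3 - 10*x^2 - 6*x) dx. Term by term:
  ∫_0^3 4*x^3 dx = 81;  ∫_0^3 -10*x^2 dx = -90;  ∫_0^3 -6*x dx = -27.
Sum: 81 − 90 − 27 = -36.
So RHS = -∫_0^3 v(x) φ(x) dx = 36.
LHS = RHS, so the identity holds for this test φ.
Moreover u is smooth here and v(x) = u'(x) = -4*x - 2 pointwise, so the identity holds for every test function. Hence v is the weak derivative of u.


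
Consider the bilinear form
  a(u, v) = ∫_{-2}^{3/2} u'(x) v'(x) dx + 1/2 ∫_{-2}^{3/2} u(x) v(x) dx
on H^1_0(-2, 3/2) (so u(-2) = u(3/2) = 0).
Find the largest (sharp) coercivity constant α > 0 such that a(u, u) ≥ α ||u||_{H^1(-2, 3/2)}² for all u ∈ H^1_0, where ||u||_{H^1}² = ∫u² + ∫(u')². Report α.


α = (49 + 8*π^2)/(2*(4*π^2 + 49))

Coercivity of a(·,·) on H^1_0(-2, 3/2) means a(u, u) ≥ α ||u||_{H^1}² for every u ∈ H^1_0.
The interval has length L = 7/2, and Poincaré/coercivity depend only on L. Here a(u, u) = ∫(u')² + (1/2)·∫u².
Here 0 < c = 1/2 < 1. The condition a(u,u) ≥ α||u||_{H^1}² reads (1−α)∫(u')² ≥ (α−c)∫u². Any admissible α is ≤ 1 (rapidly oscillating u have ∫u²/∫(u')² → 0), and α = 1 would force 0 ≥ (1−c)∫u², impossible since c < 1; so 1−α > 0. By the sharp Poincaré inequality on H^1_0 of an interval of length L, ∫(u')² ≥ (π/L)²∫u² with equality for the first sine mode sin(π(x−x₀)/L) (x₀ the left endpoint), so the inequality holds for all u iff (1−α)(π/L)² ≥ α − c, i.e. α ≤ ((π/L)² + c)/((π/L)² + 1) = (1 + c(L/π)²)/(1 + (L/π)²). With (π/L)² = 4*π^2/49 and c = 1/2, the largest admissible constant is α = ((π/L)² + c)/((π/L)² + 1).
Simplifying, α = (49 + 8*π^2)/(2*(4*π^2 + 49)).


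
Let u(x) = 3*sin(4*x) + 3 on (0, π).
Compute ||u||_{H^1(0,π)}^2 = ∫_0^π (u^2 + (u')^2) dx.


||u||_{H^1(0,π)}^2 = 171*π/2

u'(x) = 12*cos(4*x).
Expand u² and (u')² and integrate term by term on (0, π), using: for integers n ≥ 1, ∫_0^π sin²(nx) dx = ∫_0^π cos²(nx) dx = π/2; for n ≠ n', ∫_0^π sin(nx)sin(n'x) dx = ∫_0^π cos(nx)cos(n'x) dx = 0; and by product-to-sum, ∫_0^π sin(nx)cos(n'x) dx = ½∫_0^π [sin((n+n')x) + sin((n−n')x)] dx, which is 0 when n+n' is even and 2n/(n²−n'²) when n+n' is odd (it need not vanish on (0, π)). For the constant mode: ∫_0^π 1 dx = π, ∫_0^π cos(nx) dx = 0, ∫_0^π sin(nx) dx = (1−(−1)^n)/n.
  u² squared terms: (3)²·∫1 dx = 9·π = 9*π;  (3)²·∫sin(4x)² dx = 9·π/2 = 9*π/2.
  u² cross terms: 2·(3)·(3)·∫1·sin(4x) dx = 18·(0) = 0.
  So ∫_0^π u² dx = 9*π + 9*π/2 + 0 = 27*π/2.
  (u')² squared terms: (12)²·∫cos(4x)² dx = 144·π/2 = 72*π.
  So ∫_0^π (u')² dx = 72*π.
||u||_{H^1}^2 = (27*π/2) + (72*π) = 171*π/2.


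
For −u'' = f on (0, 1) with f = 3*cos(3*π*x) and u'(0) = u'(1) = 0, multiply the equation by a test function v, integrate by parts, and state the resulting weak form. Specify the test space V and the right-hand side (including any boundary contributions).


V = H^1(0, 1) (no boundary constraint on v; u is determined up to an additive constant); weak form: ∫_0^1 u'v' dx = ∫_0^1 (3*cos(3*π*x)) v dx for all v ∈ V.

Multiply both sides by a test function v and integrate from 0 to 1:
  ∫_0^1 −u''(x) v(x) dx = ∫_0^1 f(x) v(x) dx.
Integrate the LHS by parts once:
  ∫_0^1 −u'' v dx = −[u'(x) v(x)]_0^1 + ∫_0^1 u'(x) v'(x) dx.
Thus ∫_0^1 u'(x) v'(x) dx = ∫_0^1 f(x) v(x) dx + [u'(x) v(x)]_0^1.
Choose V so that boundary terms are either known or forced to vanish.
u has homogeneous Neumann: u'(0) = u'(1) = 0. So [u' v]_0^1 = 0·v(1) − 0·v(0) = 0 for any v; take V = H^1(0, 1).
Weak formulation: find u (satisfying any essential BC) such that ∫_0^1 u'(x) v'(x) dx = ∫_0^1 f v dx for all v ∈ V (homogeneous Neumann, so boundary terms vanish).
Substituting f(x) = 3*cos(3*π*x), the right-hand side is ∫_0^1 (3*cos(3*π*x)) v dx.
Compatibility check (pure Neumann): taking v ≡ 1 ∈ V gives 0 = ∫_0^1 f dx + (0) − (0), i.e. ∫_0^1 f dx must equal u'(0) − u'(1) = 0. Indeed ∫_0^1 (3*cos(3*π*x)) dx = 0, so the data are compatible. The solution is then unique only up to an additive constant (fix it e.g. by requiring ∫_0^1 u dx = 0).


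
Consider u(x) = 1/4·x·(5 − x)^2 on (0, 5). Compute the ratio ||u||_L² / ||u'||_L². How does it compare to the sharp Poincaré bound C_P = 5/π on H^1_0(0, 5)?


||u||_L² / ||u'||_L² = 5*sqrt(14)/14 < C_P = 5/π.

u(x) = 1/4·x·(5 − x)^2, so u'(x) = (x - 5)*(3*x - 5)/4.
u(x) = 1/4·x·(5 − x)^2 vanishes at x = 0 and x = 5, so u ∈ H^1_0(0, 5). Differentiate via the product rule and integrate the resulting polynomials term by term.
  ∫_0^5 u² dx = ∫_0^5 (x^6/16 - 5*x^5/4 + 75*x^4/8 - 125*x^3/4 + 625*x^2/16) dx. Term by term:
    ∫_0^5 x^6/16 dx = 78125/112;  ∫_0^5 -5*x^5/4 dx = -78125/24;  ∫_0^5 75*x^4/8 dx = 46875/8;
    ∫_0^5 -125*x^3/4 dx = -78125/16;  ∫_0^5 625*x^2/16 dx = 78125/48.
  Sum: 78125/112 − 78125/24 + 46875/8 − 78125/16 + 78125/48 = 15625/336.
  ∫_0^5 (u')² dx = ∫_0^5 (9*x^4/16 - 15*x^3/2 + 275*x^2/8 - 125*x/2 + 625/16) dx. Term by term:
    ∫_0^5 9*x^4/16 dx = 5625/16;  ∫_0^5 -15*x^3/2 dx = -9375/8;  ∫_0^5 275*x^2/8 dx = 34375/24;
    ∫_0^5 -125*x/2 dx = -3125/4;  ∫_0^5 625/16 dx = 3125/16.
  Sum: 5625/16 − 9375/8 + 34375/24 − 3125/4 + 3125/16 = 625/24.
∫_0^5 u² dx = 15625/336, so ||u||_L² = 125*sqrt(21)/84.
∫_0^5 (u')² dx = 625/24, so ||u'||_L² = 25*sqrt(6)/12.
Ratio ||u||_L² / ||u'||_L² = 5*sqrt(14)/14.
Sharp Poincaré constant on H^1_0(0, 5) is C_P = L/π = 5/π, achieved by sin(π/5·x).
A polynomial bump cannot attain the sharp Poincaré constant (only the first sine eigenfunction does), so the ratio is strictly less than C_P, consistent with ||u||_L² ≤ C_P ||u'||_L².


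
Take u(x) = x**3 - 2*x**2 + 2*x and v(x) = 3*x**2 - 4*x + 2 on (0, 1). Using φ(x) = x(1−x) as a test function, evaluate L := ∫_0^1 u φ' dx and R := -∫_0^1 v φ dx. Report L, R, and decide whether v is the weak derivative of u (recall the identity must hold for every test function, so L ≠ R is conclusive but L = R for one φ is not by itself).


LHS = -3/20, RHS = -3/20. Yes, v = u' weakly.

u(x) = x**3 - 2*x**2 + 2*x, classical derivative u'(x) = 3*x**2 - 4*x + 2.
φ(x) = x(1−x), so φ'(x) = 1 - 2*x.
Note φ(0) = φ(1) = 0, so the boundary term u·φ vanishes.
LHS = ∫_0^1 u(x) φ'(x) dx = ∫_0^1 (-2*x^4 + 5*x^3 - 6*x^2 + 2*x) dx. Term by term:
  ∫_0^1 -2*x^4 dx = -2/5;  ∫_0^1 5*x^3 dx = 5/4;  ∫_0^1 -6*x^2 dx = -2;
  ∫_0^1 2*x dx = 1.
Sum: -2/5 + 5/4 − 2 + 1 = -3/20.
So LHS = -3/20.
∫_0^1 v(x) φ(x) dx = ∫_0^1 (-3*x^4 + 7*x^3 - 6*x^2 + 2*x) dx. Term by term:
  ∫_0^1 -3*x^4 dx = -3/5;  ∫_0^1 7*x^3 dx = 7/4;  ∫_0^1 -6*x^2 dx = -2;
  ∫_0^1 2*x dx = 1.
Sum: -3/5 + 7/4 − 2 + 1 = 3/20.
So RHS = -∫_0^1 v(x) φ(x) dx = -3/20.
LHS = RHS, so the identity holds for this test φ.
Moreover u is smooth here and v(x) = u'(x) = 3*x**2 - 4*x + 2 pointwise, so the identity holds for every test function. Hence v is the weak derivative of u.


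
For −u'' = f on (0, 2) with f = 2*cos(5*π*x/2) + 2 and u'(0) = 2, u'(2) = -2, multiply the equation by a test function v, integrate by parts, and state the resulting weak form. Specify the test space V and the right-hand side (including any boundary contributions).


V = H^1(0, 2) (v unrestricted at boundary; u is determined up to an additive constant); weak form: ∫_0^2 u'v' dx = ∫_0^2 (2*cos(5*π*x/2) + 2) v dx − 2·v(2) − 2·v(0) for all v ∈ V.

Multiply both sides by a test function v and integrate from 0 to 2:
  ∫_0^2 −u''(x) v(x) dx = ∫_0^2 f(x) v(x) dx.
Integrate the LHS by parts once:
  ∫_0^2 −u'' v dx = −[u'(x) v(x)]_0^2 + ∫_0^2 u'(x) v'(x) dx.
Thus ∫_0^2 u'(x) v'(x) dx = ∫_0^2 f(x) v(x) dx + [u'(x) v(x)]_0^2.
Choose V so that boundary terms are either known or forced to vanish.
u has inhomogeneous Neumann u'(0) = 2, u'(2) = -2. [u' v]_0^2 = (-2)·v(2) − (2)·v(0) = − 2·v(2) − 2·v(0). Take V = H^1(0, 2); boundary term becomes part of RHS.
Weak formulation: find u (satisfying any essential BC) such that ∫_0^2 u'(x) v'(x) dx = ∫_0^2 f v dx − 2·v(2) − 2·v(0) for all v ∈ V (Neumann data are natural BCs: they enter the RHS as boundary terms).
Substituting f(x) = 2*cos(5*π*x/2) + 2, the right-hand side is ∫_0^2 (2*cos(5*π*x/2) + 2) v dx − 2·v(2) − 2·v(0).
Compatibility check (pure Neumann): taking v ≡ 1 ∈ V gives 0 = ∫_0^2 f dx + (-2) − (2), i.e. ∫_0^2 f dx must equal u'(0) − u'(2) = 4. Indeed ∫_0^2 (2*cos(5*π*x/2) + 2) dx = 4, so the data are compatible. The solution is then unique only up to an additive constant (fix it e.g. by requiring ∫_0^2 u dx = 0).


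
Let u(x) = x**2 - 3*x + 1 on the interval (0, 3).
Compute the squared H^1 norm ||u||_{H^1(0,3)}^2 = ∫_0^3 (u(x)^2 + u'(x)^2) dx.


||u||_{H^1}^2 = 111/10

The H^1 norm (squared) on an interval (0, L) is
  ||u||_{H^1}^2 = ∫_0^L u(x)^2 dx + ∫_0^L u'(x)^2 dx.
Compute u'(x) = 2*x - 3.
Then u(x)^2 = x**4 - 6*x**3 + 11*x**2 - 6*x + 1 and u'(x)^2 = 4*x**2 - 12*x + 9.
Integrate each monomial from 0 to 3 using ∫_0^3 c·x^n dx = c·3^(n+1)/(n+1):
  ∫_0^3 u(x)^2 dx = ∫_0^3 (x^4 - 6*x^3 + 11*x^2 - 6*x + 1) dx. Term by term:
    ∫_0^3 x^4 dx = 243/5;  ∫_0^3 -6*x^3 dx = -243/2;  ∫_0^3 11*x^2 dx = 99;
    ∫_0^3 -6*x dx = -27;  ∫_0^3 1 dx = 3.
  Sum: 243/5 − 243/2 + 99 − 27 + 3 = 21/10.
  ∫_0^3 u'(x)^2 dx = ∫_0^3 (4*x^2 - 12*x + 9) dx. Term by term:
    ∫_0^3 4*x^2 dx = 36;  ∫_0^3 -12*x dx = -54;  ∫_0^3 9 dx = 27.
  Sum: 36 − 54 + 27 = 9.
Adding: ||u||_{H^1}^2 = 21/10 + 9 = 111/10.


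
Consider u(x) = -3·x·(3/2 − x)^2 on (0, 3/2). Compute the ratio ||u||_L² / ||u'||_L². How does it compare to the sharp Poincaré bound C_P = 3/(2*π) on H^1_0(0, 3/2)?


||u||_L² / ||u'||_L² = 3*sqrt(14)/28 < C_P = 3/(2*π).

u(x) = -3·x·(3/2 − x)^2, so u'(x) = -9*x^2 + 18*x - 27/4.
u(x) = -3·x·(3/2 − x)^2 vanishes at x = 0 and x = 3/2, so u ∈ H^1_0(0, 3/2). Differentiate via the product rule and integrate the resulting polynomials term by term.
  ∫_0^3/2 u² dx = ∫_0^3/2 (9*x^6 - 54*x^5 + 243*x^4/2 - 243*x^3/2 + 729*x^2/16) dx. Term by term:
    ∫_0^3/2 9*x^6 dx = 19683/896;  ∫_0^3/2 -54*x^5 dx = -6561/64;  ∫_0^3/2 243*x^4/2 dx = 59049/320;
    ∫_0^3/2 -243*x^3/2 dx = -19683/128;  ∫_0^3/2 729*x^2/16 dx = 6561/128.
  Sum: 19683/896 − 6561/64 + 59049/320 − 19683/128 + 6561/128 = 6561/4480.
  ∫_0^3/2 (u')² dx = ∫_0^3/2 (81*x^4 - 324*x^3 + 891*x^2/2 - 243*x + 729/16) dx. Term by term:
    ∫_0^3/2 81*x^4 dx = 19683/160;  ∫_0^3/2 -324*x^3 dx = -6561/16;  ∫_0^3/2 891*x^2/2 dx = 8019/16;
    ∫_0^3/2 -243*x dx = -2187/8;  ∫_0^3/2 729/16 dx = 2187/32.
  Sum: 19683/160 − 6561/16 + 8019/16 − 2187/8 + 2187/32 = 729/80.
∫_0^3/2 u² dx = 6561/4480, so ||u||_L² = 81*sqrt(70)/560.
∫_0^3/2 (u')² dx = 729/80, so ||u'||_L² = 27*sqrt(5)/20.
Ratio ||u||_L² / ||u'||_L² = 3*sqrt(14)/28.
Sharp Poincaré constant on H^1_0(0, 3/2) is C_P = L/π = 3/(2*π), achieved by sin(2*π/3·x).
A polynomial bump cannot attain the sharp Poincaré constant (only the first sine eigenfunction does), so the ratio is strictly less than C_P, consistent with ||u||_L² ≤ C_P ||u'||_L².


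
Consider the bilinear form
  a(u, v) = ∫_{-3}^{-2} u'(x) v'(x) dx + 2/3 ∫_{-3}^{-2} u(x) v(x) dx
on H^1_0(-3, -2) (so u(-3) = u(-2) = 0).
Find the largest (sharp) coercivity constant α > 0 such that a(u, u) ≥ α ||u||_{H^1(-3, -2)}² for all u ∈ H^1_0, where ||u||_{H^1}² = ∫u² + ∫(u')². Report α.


α = (2/3 + π^2)/(1 + π^2)

Coercivity of a(·,·) on H^1_0(-3, -2) means a(u, u) ≥ α ||u||_{H^1}² for every u ∈ H^1_0.
The interval has length L = 1, and Poincaré/coercivity depend only on L. Here a(u, u) = ∫(u')² + (2/3)·∫u².
Here 0 < c = 2/3 < 1. The condition a(u,u) ≥ α||u||_{H^1}² reads (1−α)∫(u')² ≥ (α−c)∫u². Any admissible α is ≤ 1 (rapidly oscillating u have ∫u²/∫(u')² → 0), and α = 1 would force 0 ≥ (1−c)∫u², impossible since c < 1; so 1−α > 0. By the sharp Poincaré inequality on H^1_0 of an interval of length L, ∫(u')² ≥ (π/L)²∫u² with equality for the first sine mode sin(π(x−x₀)/L) (x₀ the left endpoint), so the inequality holds for all u iff (1−α)(π/L)² ≥ α − c, i.e. α ≤ ((π/L)² + c)/((π/L)² + 1) = (1 + c(L/π)²)/(1 + (L/π)²). With (π/L)² = π^2 and c = 2/3, the largest admissible constant is α = ((π/L)² + c)/((π/L)² + 1).
Simplifying, α = (2/3 + π^2)/(1 + π^2).


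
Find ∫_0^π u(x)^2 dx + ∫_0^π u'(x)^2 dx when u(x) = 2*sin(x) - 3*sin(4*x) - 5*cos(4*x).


||u||_{H^1(0,π)}^2 = 136/3 + 293*π

u'(x) = 20*sin(4*x) + 2*cos(x) - 12*cos(4*x).
Expand u² and (u')² and integrate term by term on (0, π), using: for integers n ≥ 1, ∫_0^π sin²(nx) dx = ∫_0^π cos²(nx) dx = π/2; for n ≠ n', ∫_0^π sin(nx)sin(n'x) dx = ∫_0^π cos(nx)cos(n'x) dx = 0; and by product-to-sum, ∫_0^π sin(nx)cos(n'x) dx = ½∫_0^π [sin((n+n')x) + sin((n−n')x)] dx, which is 0 when n+n' is even and 2n/(n²−n'²) when n+n' is odd (it need not vanish on (0, π)).
  u² squared terms: (-5)²·∫cos(4x)² dx = 25·π/2 = 25*π/2;  (-3)²·∫sin(4x)² dx = 9·π/2 = 9*π/2;  (2)²·∫sin(x)² dx = 4·π/2 = 2*π.
  u² cross terms: 2·(-5)·(-3)·∫cos(4x)·sin(4x) dx = 30·(0) = 0;  2·(-5)·(2)·∫cos(4x)·sin(x) dx = -20·(-2/15) = 8/3;  2·(-3)·(2)·∫sin(4x)·sin(x) dx = -12·(0) = 0.
  So ∫_0^π u² dx = 25*π/2 + 9*π/2 + 2*π + 0 + 8/3 + 0 = 8/3 + 19*π.
  (u')² squared terms: (-12)²·∫cos(4x)² dx = 144·π/2 = 72*π;  (2)²·∫cos(x)² dx = 4·π/2 = 2*π;  (20)²·∫sin(4x)² dx = 400·π/2 = 200*π.
  (u')² cross terms: 2·(-12)·(2)·∫cos(4x)·cos(x) dx = -48·(0) = 0;  2·(-12)·(20)·∫cos(4x)·sin(4x) dx = -480·(0) = 0;  2·(2)·(20)·∫cos(x)·sin(4x) dx = 80·(8/15) = 128/3.
  So ∫_0^π (u')² dx = 72*π + 2*π + 200*π + 0 + 0 + 128/3 = 128/3 + 274*π.
||u||_{H^1}^2 = (8/3 + 19*π) + (128/3 + 274*π) = 136/3 + 293*π.


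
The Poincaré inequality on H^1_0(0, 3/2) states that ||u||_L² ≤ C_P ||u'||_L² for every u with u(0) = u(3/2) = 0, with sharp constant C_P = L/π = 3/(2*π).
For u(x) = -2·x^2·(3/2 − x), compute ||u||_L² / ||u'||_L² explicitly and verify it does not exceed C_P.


||u||_L² / ||u'||_L² = 3*sqrt(14)/28 < C_P = 3/(2*π).

u(x) = -2·x^2·(3/2 − x), so u'(x) = 6*x*(x - 1).
u(x) = -2·x^2·(3/2 − x) vanishes at x = 0 and x = 3/2, so u ∈ H^1_0(0, 3/2). Differentiate via the product rule and integrate the resulting polynomials term by term.
  ∫_0^3/2 u² dx = ∫_0^3/2 (4*x^6 - 12*x^5 + 9*x^4) dx. Term by term:
    ∫_0^3/2 4*x^6 dx = 2187/224;  ∫_0^3/2 -12*x^5 dx = -729/32;  ∫_0^3/2 9*x^4 dx = 2187/160.
  Sum: 2187/224 − 729/32 + 2187/160 = 729/1120.
  ∫_0^3/2 (u')² dx = ∫_0^3/2 (36*x^4 - 72*x^3 + 36*x^2) dx. Term by term:
    ∫_0^3/2 36*x^4 dx = 2187/40;  ∫_0^3/2 -72*x^3 dx = -729/8;  ∫_0^3/2 36*x^2 dx = 81/2.
  Sum: 2187/40 − 729/8 + 81/2 = 81/20.
∫_0^3/2 u² dx = 729/1120, so ||u||_L² = 27*sqrt(70)/280.
∫_0^3/2 (u')² dx = 81/20, so ||u'||_L² = 9*sqrt(5)/10.
Ratio ||u||_L² / ||u'||_L² = 3*sqrt(14)/28.
Sharp Poincaré constant on H^1_0(0, 3/2) is C_P = L/π = 3/(2*π), achieved by sin(2*π/3·x).
A polynomial bump cannot attain the sharp Poincaré constant (only the first sine eigenfunction does), so the ratio is strictly less than C_P, consistent with ||u||_L² ≤ C_P ||u'||_L².


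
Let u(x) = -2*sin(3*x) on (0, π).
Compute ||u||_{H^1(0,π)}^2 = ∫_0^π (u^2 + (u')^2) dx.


||u||_{H^1(0,π)}^2 = 20*π

u'(x) = -6*cos(3*x).
Expand u² and (u')² and integrate term by term on (0, π), using: for integers n ≥ 1, ∫_0^π sin²(nx) dx = ∫_0^π cos²(nx) dx = π/2; for n ≠ n', ∫_0^π sin(nx)sin(n'x) dx = ∫_0^π cos(nx)cos(n'x) dx = 0; and by product-to-sum, ∫_0^π sin(nx)cos(n'x) dx = ½∫_0^π [sin((n+n')x) + sin((n−n')x)] dx, which is 0 when n+n' is even and 2n/(n²−n'²) when n+n' is odd (it need not vanish on (0, π)).
  u² squared terms: (-2)²·∫sin(3x)² dx = 4·π/2 = 2*π.
  So ∫_0^π u² dx = 2*π.
  (u')² squared terms: (-6)²·∫cos(3x)² dx = 36·π/2 = 18*π.
  So ∫_0^π (u')² dx = 18*π.
||u||_{H^1}^2 = (2*π) + (18*π) = 20*π.


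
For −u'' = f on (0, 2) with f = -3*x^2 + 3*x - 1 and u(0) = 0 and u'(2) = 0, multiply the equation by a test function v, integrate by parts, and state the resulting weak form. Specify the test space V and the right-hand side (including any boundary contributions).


V = {v ∈ H^1(0, 2) : v(0) = 0} (test functions vanish at x = 0 where u is specified); weak form: ∫_0^2 u'v' dx = ∫_0^2 (-3*x^2 + 3*x - 1) v dx for all v ∈ V.

Multiply both sides by a test function v and integrate from 0 to 2:
  ∫_0^2 −u''(x) v(x) dx = ∫_0^2 f(x) v(x) dx.
Integrate the LHS by parts once:
  ∫_0^2 −u'' v dx = −[u'(x) v(x)]_0^2 + ∫_0^2 u'(x) v'(x) dx.
Thus ∫_0^2 u'(x) v'(x) dx = ∫_0^2 f(x) v(x) dx + [u'(x) v(x)]_0^2.
Choose V so that boundary terms are either known or forced to vanish.
Mixed BC: u(0) = 0 (Dirichlet) and u'(2) = 0 (Neumann). Define V = {v ∈ H^1(0, 2) : v(0) = 0}. Then [u' v]_0^2 = u'(2)·v(2) − u'(0)·0 = 0.
Weak formulation: find u (satisfying any essential BC) such that ∫_0^2 u'(x) v'(x) dx = ∫_0^2 f v dx for all v ∈ V (Dirichlet at 0 absorbed into V; the Neumann datum at x = 2 is zero, so no boundary term remains).
Substituting f(x) = -3*x^2 + 3*x - 1, the right-hand side is ∫_0^2 (-3*x^2 + 3*x - 1) v dx.


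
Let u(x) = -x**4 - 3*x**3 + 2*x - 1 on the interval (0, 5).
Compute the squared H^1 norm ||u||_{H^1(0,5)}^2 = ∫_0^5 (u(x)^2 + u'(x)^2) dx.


||u||_{H^1}^2 = 253899575/252

The H^1 norm (squared) on an interval (0, L) is
  ||u||_{H^1}^2 = ∫_0^L u(x)^2 dx + ∫_0^L u'(x)^2 dx.
Compute u'(x) = -4*x**3 - 9*x**2 + 2.
Then u(x)^2 = x**8 + 6*x**7 + 9*x**6 - 4*x**5 - 10*x**4 + 6*x**3 + 4*x**2 - 4*x + 1 and u'(x)^2 = 16*x**6 + 72*x**5 + 81*x**4 - 16*x**3 - 36*x**2 + 4.
Integrate each monomial from 0 to 5 using ∫_0^5 c·x^n dx = c·5^(n+1)/(n+1):
  ∫_0^5 u(x)^2 dx = ∫_0^5 (x^8 + 6*x^7 + 9*x^6 - 4*x^5 - 10*x^4 + 6*x^3 + 4*x^2 - 4*x + 1) dx. Term by term:
    ∫_0^5 x^8 dx = 1953125/9;  ∫_0^5 6*x^7 dx = 1171875/4;  ∫_0^5 9*x^6 dx = 703125/7;
    ∫_0^5 -4*x^5 dx = -31250/3;  ∫_0^5 -10*x^4 dx = -6250;  ∫_0^5 6*x^3 dx = 1875/2;
    ∫_0^5 4*x^2 dx = 500/3;  ∫_0^5 -4*x dx = -50;  ∫_0^5 1 dx = 5.
  Sum: 1953125/9 + 1171875/4 + 703125/7 − 31250/3 − 6250 + 1875/2 + 500/3 − 50 + 5 = 149895035/252.
  ∫_0^5 u'(x)^2 dx = ∫_0^5 (16*x^6 + 72*x^5 + 81*x^4 - 16*x^3 - 36*x^2 + 4) dx. Term by term:
    ∫_0^5 16*x^6 dx = 1250000/7;  ∫_0^5 72*x^5 dx = 187500;  ∫_0^5 81*x^4 dx = 50625;
    ∫_0^5 -16*x^3 dx = -2500;  ∫_0^5 -36*x^2 dx = -1500;  ∫_0^5 4 dx = 20.
  Sum: 1250000/7 + 187500 + 50625 − 2500 − 1500 + 20 = 2889015/7.
Adding: ||u||_{H^1}^2 = 149895035/252 + 2889015/7 = 253899575/252.


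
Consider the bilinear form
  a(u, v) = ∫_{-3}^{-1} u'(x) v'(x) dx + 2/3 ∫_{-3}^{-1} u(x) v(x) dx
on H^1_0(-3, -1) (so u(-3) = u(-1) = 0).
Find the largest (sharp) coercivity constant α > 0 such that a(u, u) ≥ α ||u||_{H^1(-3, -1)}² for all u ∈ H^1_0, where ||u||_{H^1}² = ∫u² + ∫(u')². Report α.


α = (8/3 + π^2)/(4 + π^2)

Coercivity of a(·,·) on H^1_0(-3, -1) means a(u, u) ≥ α ||u||_{H^1}² for every u ∈ H^1_0.
The interval has length L = 2, and Poincaré/coercivity depend only on L. Here a(u, u) = ∫(u')² + (2/3)·∫u².
Here 0 < c = 2/3 < 1. The condition a(u,u) ≥ α||u||_{H^1}² reads (1−α)∫(u')² ≥ (α−c)∫u². Any admissible α is ≤ 1 (rapidly oscillating u have ∫u²/∫(u')² → 0), and α = 1 would force 0 ≥ (1−c)∫u², impossible since c < 1; so 1−α > 0. By the sharp Poincaré inequality on H^1_0 of an interval of length L, ∫(u')² ≥ (π/L)²∫u² with equality for the first sine mode sin(π(x−x₀)/L) (x₀ the left endpoint), so the inequality holds for all u iff (1−α)(π/L)² ≥ α − c, i.e. α ≤ ((π/L)² + c)/((π/L)² + 1) = (1 + c(L/π)²)/(1 + (L/π)²). With (π/L)² = π^2/4 and c = 2/3, the largest admissible constant is α = ((π/L)² + c)/((π/L)² + 1).
Simplifying, α = (8/3 + π^2)/(4 + π^2).


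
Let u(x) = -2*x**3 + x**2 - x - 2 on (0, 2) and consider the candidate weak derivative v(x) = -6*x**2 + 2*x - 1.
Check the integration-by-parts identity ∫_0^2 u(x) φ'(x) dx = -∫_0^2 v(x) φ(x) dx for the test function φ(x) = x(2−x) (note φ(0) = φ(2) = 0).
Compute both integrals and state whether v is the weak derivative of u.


LHS = 124/15, RHS = 124/15. Yes, v = u' weakly.

u(x) = -2*x**3 + x**2 - x - 2, classical derivative u'(x) = -6*x**2 + 2*x - 1.
φ(x) = x(2−x), so φ'(x) = 2 - 2*x.
Note φ(0) = φ(2) = 0, so the boundary term u·φ vanishes.
LHS = ∫_0^2 u(x) φ'(x) dx = ∫_0^2 (4*x^4 - 6*x^3 + 4*x^2 + 2*x - 4) dx. Term by term:
  ∫_0^2 4*x^4 dx = 128/5;  ∫_0^2 -6*x^3 dx = -24;  ∫_0^2 4*x^2 dx = 32/3;
  ∫_0^2 2*x dx = 4;  ∫_0^2 -4 dx = -8.
Sum: 128/5 − 24 + 32/3 + 4 − 8 = 124/15.
So LHS = 124/15.
∫_0^2 v(x) φ(x) dx = ∫_0^2 (6*x^4 - 14*x^3 + 5*x^2 - 2*x) dx. Term by term:
  ∫_0^2 6*x^4 dx = 192/5;  ∫_0^2 -14*x^3 dx = -56;  ∫_0^2 5*x^2 dx = 40/3;
  ∫_0^2 -2*x dx = -4.
Sum: 192/5 − 56 + 40/3 − 4 = -124/15.
So RHS = -∫_0^2 v(x) φ(x) dx = 124/15.
LHS = RHS, so the identity holds for this test φ.
Moreover u is smooth here and v(x) = u'(x) = -6*x**2 + 2*x - 1 pointwise, so the identity holds for every test function. Hence v is the weak derivative of u.


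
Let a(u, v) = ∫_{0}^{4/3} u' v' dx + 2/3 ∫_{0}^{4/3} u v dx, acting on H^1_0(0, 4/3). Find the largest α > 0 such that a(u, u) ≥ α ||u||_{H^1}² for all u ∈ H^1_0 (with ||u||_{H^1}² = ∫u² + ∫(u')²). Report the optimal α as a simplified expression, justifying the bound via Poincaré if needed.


α = (32 + 27*π^2)/(3*(16 + 9*π^2))

Coercivity of a(·,·) on H^1_0(0, 4/3) means a(u, u) ≥ α ||u||_{H^1}² for every u ∈ H^1_0.
The interval has length L = 4/3, and Poincaré/coercivity depend only on L. Here a(u, u) = ∫(u')² + (2/3)·∫u².
Here 0 < c = 2/3 < 1. The condition a(u,u) ≥ α||u||_{H^1}² reads (1−α)∫(u')² ≥ (α−c)∫u². Any admissible α is ≤ 1 (rapidly oscillating u have ∫u²/∫(u')² → 0), and α = 1 would force 0 ≥ (1−c)∫u², impossible since c < 1; so 1−α > 0. By the sharp Poincaré inequality on H^1_0 of an interval of length L, ∫(u')² ≥ (π/L)²∫u² with equality for the first sine mode sin(π(x−x₀)/L) (x₀ the left endpoint), so the inequality holds for all u iff (1−α)(π/L)² ≥ α − c, i.e. α ≤ ((π/L)² + c)/((π/L)² + 1) = (1 + c(L/π)²)/(1 + (L/π)²). With (π/L)² = 9*π^2/16 and c = 2/3, the largest admissible constant is α = ((π/L)² + c)/((π/L)² + 1).
Simplifying, α = (32 + 27*π^2)/(3*(16 + 9*π^2)).


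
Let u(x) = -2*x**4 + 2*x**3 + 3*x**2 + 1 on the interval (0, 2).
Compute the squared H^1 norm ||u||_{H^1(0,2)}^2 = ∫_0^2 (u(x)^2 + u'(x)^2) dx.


||u||_{H^1}^2 = 1490/9

The H^1 norm (squared) on an interval (0, L) is
  ||u||_{H^1}^2 = ∫_0^L u(x)^2 dx + ∫_0^L u'(x)^2 dx.
Compute u'(x) = -8*x**3 + 6*x**2 + 6*x.
Then u(x)^2 = 4*x**8 - 8*x**7 - 8*x**6 + 12*x**5 + 5*x**4 + 4*x**3 + 6*x**2 + 1 and u'(x)^2 = 64*x**6 - 96*x**5 - 60*x**4 + 72*x**3 + 36*x**2.
Integrate each monomial from 0 to 2 using ∫_0^2 c·x^n dx = c·2^(n+1)/(n+1):
  ∫_0^2 u(x)^2 dx = ∫_0^2 (4*x^8 - 8*x^7 - 8*x^6 + 12*x^5 + 5*x^4 + 4*x^3 + 6*x^2 + 1) dx. Term by term:
    ∫_0^2 4*x^8 dx = 2048/9;  ∫_0^2 -8*x^7 dx = -256;  ∫_0^2 -8*x^6 dx = -1024/7;
    ∫_0^2 12*x^5 dx = 128;  ∫_0^2 5*x^4 dx = 32;  ∫_0^2 4*x^3 dx = 16;
    ∫_0^2 6*x^2 dx = 16;  ∫_0^2 1 dx = 2.
  Sum: 2048/9 − 256 − 1024/7 + 128 + 32 + 16 + 16 + 2 = 1214/63.
  ∫_0^2 u'(x)^2 dx = ∫_0^2 (64*x^6 - 96*x^5 - 60*x^4 + 72*x^3 + 36*x^2) dx. Term by term:
    ∫_0^2 64*x^6 dx = 8192/7;  ∫_0^2 -96*x^5 dx = -1024;  ∫_0^2 -60*x^4 dx = -384;
    ∫_0^2 72*x^3 dx = 288;  ∫_0^2 36*x^2 dx = 96.
  Sum: 8192/7 − 1024 − 384 + 288 + 96 = 1024/7.
Adding: ||u||_{H^1}^2 = 1214/63 + 1024/7 = 1490/9.


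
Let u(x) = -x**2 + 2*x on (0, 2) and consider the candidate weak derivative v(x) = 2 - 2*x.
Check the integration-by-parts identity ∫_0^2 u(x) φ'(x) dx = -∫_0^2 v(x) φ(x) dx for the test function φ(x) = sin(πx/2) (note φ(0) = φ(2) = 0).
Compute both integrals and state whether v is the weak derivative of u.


LHS = 0, RHS = 0. Yes, v = u' weakly.

u(x) = -x**2 + 2*x, classical derivative u'(x) = 2 - 2*x.
φ(x) = sin(πx/2), so φ'(x) = π*cos(π*x/2)/2.
Note φ(0) = φ(2) = 0, so the boundary term u·φ vanishes.
LHS = ∫_0^2 u(x) φ'(x) dx = ∫_0^2 (-π*x^2*cos(π*x/2)/2 + π*x*cos(π*x/2)) dx. Term by term:
  ∫_0^2 π*x*cos(π*x/2) dx = -8/π;  ∫_0^2 -π*x^2*cos(π*x/2)/2 dx = 8/π.
Sum: -8/π + 8/π = 0.
So LHS = 0.
∫_0^2 v(x) φ(x) dx = ∫_0^2 (-2*x*sin(π*x/2) + 2*sin(π*x/2)) dx. Term by term:
  ∫_0^2 2*sin(π*x/2) dx = 8/π;  ∫_0^2 -2*x*sin(π*x/2) dx = -8/π.
Sum: 8/π − 8/π = 0.
So RHS = -∫_0^2 v(x) φ(x) dx = 0.
LHS = RHS, so the identity holds for this test φ.
Moreover u is smooth here and v(x) = u'(x) = 2 - 2*x pointwise, so the identity holds for every test function. Hence v is the weak derivative of u.


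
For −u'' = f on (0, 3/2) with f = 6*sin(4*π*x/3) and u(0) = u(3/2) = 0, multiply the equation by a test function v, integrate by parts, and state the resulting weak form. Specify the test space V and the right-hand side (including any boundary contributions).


V = H^1_0(0, 3/2) (so v(0) = v(3/2) = 0); weak form: ∫_0^3/2 u'v' dx = ∫_0^3/2 (6*sin(4*π*x/3)) v dx for all v ∈ V.

Multiply both sides by a test function v and integrate from 0 to 3/2:
  ∫_0^3/2 −u''(x) v(x) dx = ∫_0^3/2 f(x) v(x) dx.
Integrate the LHS by parts once:
  ∫_0^3/2 −u'' v dx = −[u'(x) v(x)]_0^3/2 + ∫_0^3/2 u'(x) v'(x) dx.
Thus ∫_0^3/2 u'(x) v'(x) dx = ∫_0^3/2 f(x) v(x) dx + [u'(x) v(x)]_0^3/2.
Choose V so that boundary terms are either known or forced to vanish.
u is Dirichlet: u(0) = u(3/2) = 0. Let V = H^1_0(0, 3/2); then v(0) = v(3/2) = 0, and [u' v]_0^3/2 = 0.
Weak formulation: find u (satisfying any essential BC) such that ∫_0^3/2 u'(x) v'(x) dx = ∫_0^3/2 f v dx for all v ∈ V.
Substituting f(x) = 6*sin(4*π*x/3), the right-hand side is ∫_0^3/2 (6*sin(4*π*x/3)) v dx.


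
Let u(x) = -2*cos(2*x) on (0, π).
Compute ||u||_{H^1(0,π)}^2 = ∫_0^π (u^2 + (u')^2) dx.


||u||_{H^1(0,π)}^2 = 10*π

u'(x) = 4*sin(2*x).
Expand u² and (u')² and integrate term by term on (0, π), using: for integers n ≥ 1, ∫_0^π sin²(nx) dx = ∫_0^π cos²(nx) dx = π/2; for n ≠ n', ∫_0^π sin(nx)sin(n'x) dx = ∫_0^π cos(nx)cos(n'x) dx = 0; and by product-to-sum, ∫_0^π sin(nx)cos(n'x) dx = ½∫_0^π [sin((n+n')x) + sin((n−n')x)] dx, which is 0 when n+n' is even and 2n/(n²−n'²) when n+n' is odd (it need not vanish on (0, π)).
  u² squared terms: (-2)²·∫cos(2x)² dx = 4·π/2 = 2*π.
  So ∫_0^π u² dx = 2*π.
  (u')² squared terms: (4)²·∫sin(2x)² dx = 16·π/2 = 8*π.
  So ∫_0^π (u')² dx = 8*π.
||u||_{H^1}^2 = (2*π) + (8*π) = 10*π.


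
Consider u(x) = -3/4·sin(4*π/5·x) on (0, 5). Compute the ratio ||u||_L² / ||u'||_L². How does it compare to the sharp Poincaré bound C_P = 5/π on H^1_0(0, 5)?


||u||_L² / ||u'||_L² = 5/(4*π) < C_P = 5/π.

u(x) = -3/4·sin(4*π/5·x), so u'(x) = -3*π*cos(4*π*x/5)/5.
Writing u(x) = A·sin(kπx/L) with A = -3/4 and k = 4, use ∫_0^L sin²(kπx/L) dx = L/2 and ∫_0^L cos²(kπx/L) dx = L/2.
u² = 9/16·sin²(4*π/5·x) and (u')² = 9*π^2/25·cos²(4*π/5·x), and each of sin², cos² integrates to L/2 = 5/2 over (0, 5).
∫_0^5 u² dx = 45/32, so ||u||_L² = 3*sqrt(10)/8.
∫_0^5 (u')² dx = 9*π^2/10, so ||u'||_L² = 3*sqrt(10)*π/10.
Ratio ||u||_L² / ||u'||_L² = 5/(4*π).
Sharp Poincaré constant on H^1_0(0, 5) is C_P = L/π = 5/π, achieved by sin(π/5·x).
This is the k = 4 harmonic; the ratio L/(kπ) is strictly less than C_P = L/π, consistent with the sharp inequality ||u||_L² ≤ C_P ||u'||_L².


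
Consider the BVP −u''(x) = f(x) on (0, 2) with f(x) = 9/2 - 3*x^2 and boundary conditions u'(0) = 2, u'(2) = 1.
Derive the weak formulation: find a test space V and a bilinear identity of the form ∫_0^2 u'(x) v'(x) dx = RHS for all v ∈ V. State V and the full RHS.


V = H^1(0, 2) (v unrestricted at boundary; u is determined up to an additive constant); weak form: ∫_0^2 u'v' dx = ∫_0^2 (9/2 - 3*x^2) v dx + v(2) − 2·v(0) for all v ∈ V.

Multiply both sides by a test function v and integrate from 0 to 2:
  ∫_0^2 −u''(x) v(x) dx = ∫_0^2 f(x) v(x) dx.
Integrate the LHS by parts once:
  ∫_0^2 −u'' v dx = −[u'(x) v(x)]_0^2 + ∫_0^2 u'(x) v'(x) dx.
Thus ∫_0^2 u'(x) v'(x) dx = ∫_0^2 f(x) v(x) dx + [u'(x) v(x)]_0^2.
Choose V so that boundary terms are either known or forced to vanish.
u has inhomogeneous Neumann u'(0) = 2, u'(2) = 1. [u' v]_0^2 = (1)·v(2) − (2)·v(0) = v(2) − 2·v(0). Take V = H^1(0, 2); boundary term becomes part of RHS.
Weak formulation: find u (satisfying any essential BC) such that ∫_0^2 u'(x) v'(x) dx = ∫_0^2 f v dx + v(2) − 2·v(0) for all v ∈ V (Neumann data are natural BCs: they enter the RHS as boundary terms).
Substituting f(x) = 9/2 - 3*x^2, the right-hand side is ∫_0^2 (9/2 - 3*x^2) v dx + v(2) − 2·v(0).
Compatibility check (pure Neumann): taking v ≡ 1 ∈ V gives 0 = ∫_0^2 f dx + (1) − (2), i.e. ∫_0^2 f dx must equal u'(0) − u'(2) = 1. Indeed ∫_0^2 (9/2 - 3*x^2) dx = 1, so the data are compatible. The solution is then unique only up to an additive constant (fix it e.g. by requiring ∫_0^2 u dx = 0).


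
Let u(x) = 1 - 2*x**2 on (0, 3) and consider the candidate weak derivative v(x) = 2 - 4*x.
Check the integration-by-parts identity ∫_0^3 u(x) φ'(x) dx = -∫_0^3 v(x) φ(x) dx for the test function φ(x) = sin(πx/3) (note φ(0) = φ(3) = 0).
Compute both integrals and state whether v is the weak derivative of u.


LHS = 36/π, RHS = 24/π. No, v is not the weak derivative of u.

u(x) = 1 - 2*x**2, classical derivative u'(x) = -4*x.
φ(x) = sin(πx/3), so φ'(x) = π*cos(π*x/3)/3.
Note φ(0) = φ(3) = 0, so the boundary term u·φ vanishes.
LHS = ∫_0^3 u(x) φ'(x) dx = ∫_0^3 (-2*π*x^2*cos(π*x/3)/3 + π*cos(π*x/3)/3) dx. Term by term:
  ∫_0^3 π*cos(π*x/3)/3 dx = 0;  ∫_0^3 -2*π*x^2*cos(π*x/3)/3 dx = 36/π.
Sum: 0 + 36/π = 36/π.
So LHS = 36/π.
∫_0^3 v(x) φ(x) dx = ∫_0^3 (-4*x*sin(π*x/3) + 2*sin(π*x/3)) dx. Term by term:
  ∫_0^3 2*sin(π*x/3) dx = 12/π;  ∫_0^3 -4*x*sin(π*x/3) dx = -36/π.
Sum: 12/π − 36/π = -24/π.
So RHS = -∫_0^3 v(x) φ(x) dx = 24/π.
LHS − RHS = 12/π ≠ 0, so the identity fails.
(For a valid weak derivative the identity must hold for EVERY test function, in particular this one. The failure shows v is NOT the weak derivative of u.)
Correct weak derivative would be u'(x) = -4*x.


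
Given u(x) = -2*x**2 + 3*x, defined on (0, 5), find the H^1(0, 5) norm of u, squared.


||u||_{H^1}^2 = 4235/3

The H^1 norm (squared) on an interval (0, L) is
  ||u||_{H^1}^2 = ∫_0^L u(x)^2 dx + ∫_0^L u'(x)^2 dx.
Compute u'(x) = 3 - 4*x.
Then u(x)^2 = 4*x**4 - 12*x**3 + 9*x**2 and u'(x)^2 = 16*x**2 - 24*x + 9.
Integrate each monomial from 0 to 5 using ∫_0^5 c·x^n dx = c·5^(n+1)/(n+1):
  ∫_0^5 u(x)^2 dx = ∫_0^5 (4*x^4 - 12*x^3 + 9*x^2) dx. Term by term:
    ∫_0^5 4*x^4 dx = 2500;  ∫_0^5 -12*x^3 dx = -1875;  ∫_0^5 9*x^2 dx = 375.
  Sum: 2500 − 1875 + 375 = 1000.
  ∫_0^5 u'(x)^2 dx = ∫_0^5 (16*x^2 - 24*x + 9) dx. Term by term:
    ∫_0^5 16*x^2 dx = 2000/3;  ∫_0^5 -24*x dx = -300;  ∫_0^5 9 dx = 45.
  Sum: 2000/3 − 300 + 45 = 1235/3.
Adding: ||u||_{H^1}^2 = 1000 + 1235/3 = 4235/3.


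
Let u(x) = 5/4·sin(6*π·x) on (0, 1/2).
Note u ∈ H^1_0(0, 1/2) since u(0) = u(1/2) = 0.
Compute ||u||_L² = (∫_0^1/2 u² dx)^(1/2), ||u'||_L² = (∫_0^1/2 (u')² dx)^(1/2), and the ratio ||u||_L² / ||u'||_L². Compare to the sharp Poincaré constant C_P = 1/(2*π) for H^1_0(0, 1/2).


||u||_L² / ||u'||_L² = 1/(6*π) < C_P = 1/(2*π).

u(x) = 5/4·sin(6*π·x), so u'(x) = 15*π*cos(6*π*x)/2.
Writing u(x) = A·sin(kπx/L) with A = 5/4 and k = 3, use ∫_0^L sin²(kπx/L) dx = L/2 and ∫_0^L cos²(kπx/L) dx = L/2.
u² = 25/16·sin²(6*π·x) and (u')² = 225*π^2/4·cos²(6*π·x), and each of sin², cos² integrates to L/2 = 1/4 over (0, 1/2).
∫_0^1/2 u² dx = 25/64, so ||u||_L² = 5/8.
∫_0^1/2 (u')² dx = 225*π^2/16, so ||u'||_L² = 15*π/4.
Ratio ||u||_L² / ||u'||_L² = 1/(6*π).
Sharp Poincaré constant on H^1_0(0, 1/2) is C_P = L/π = 1/(2*π), achieved by sin(2*π·x).
This is the k = 3 harmonic; the ratio L/(kπ) is strictly less than C_P = L/π, consistent with the sharp inequality ||u||_L² ≤ C_P ||u'||_L².


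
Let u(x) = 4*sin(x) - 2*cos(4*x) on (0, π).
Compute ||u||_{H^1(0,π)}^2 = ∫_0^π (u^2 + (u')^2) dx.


||u||_{H^1(0,π)}^2 = 544/15 + 50*π

u'(x) = 8*sin(4*x) + 4*cos(x).
Expand u² and (u')² and integrate term by term on (0, π), using: for integers n ≥ 1, ∫_0^π sin²(nx) dx = ∫_0^π cos²(nx) dx = π/2; for n ≠ n', ∫_0^π sin(nx)sin(n'x) dx = ∫_0^π cos(nx)cos(n'x) dx = 0; and by product-to-sum, ∫_0^π sin(nx)cos(n'x) dx = ½∫_0^π [sin((n+n')x) + sin((n−n')x)] dx, which is 0 when n+n' is even and 2n/(n²−n'²) when n+n' is odd (it need not vanish on (0, π)).
  u² squared terms: (-2)²·∫cos(4x)² dx = 4·π/2 = 2*π;  (4)²·∫sin(x)² dx = 16·π/2 = 8*π.
  u² cross terms: 2·(-2)·(4)·∫cos(4x)·sin(x) dx = -16·(-2/15) = 32/15.
  So ∫_0^π u² dx = 2*π + 8*π + 32/15 = 32/15 + 10*π.
  (u')² squared terms: (4)²·∫cos(x)² dx = 16·π/2 = 8*π;  (8)²·∫sin(4x)² dx = 64·π/2 = 32*π.
  (u')² cross terms: 2·(4)·(8)·∫cos(x)·sin(4x) dx = 64·(8/15) = 512/15.
  So ∫_0^π (u')² dx = 8*π + 32*π + 512/15 = 512/15 + 40*π.
||u||_{H^1}^2 = (32/15 + 10*π) + (512/15 + 40*π) = 544/15 + 50*π.


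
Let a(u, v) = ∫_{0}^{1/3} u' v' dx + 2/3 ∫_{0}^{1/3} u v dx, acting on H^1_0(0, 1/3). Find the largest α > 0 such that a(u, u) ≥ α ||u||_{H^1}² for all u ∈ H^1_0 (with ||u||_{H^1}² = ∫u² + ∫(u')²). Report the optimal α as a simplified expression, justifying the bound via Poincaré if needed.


α = (2 + 27*π^2)/(3*(1 + 9*π^2))

Coercivity of a(·,·) on H^1_0(0, 1/3) means a(u, u) ≥ α ||u||_{H^1}² for every u ∈ H^1_0.
The interval has length L = 1/3, and Poincaré/coercivity depend only on L. Here a(u, u) = ∫(u')² + (2/3)·∫u².
Here 0 < c = 2/3 < 1. The condition a(u,u) ≥ α||u||_{H^1}² reads (1−α)∫(u')² ≥ (α−c)∫u². Any admissible α is ≤ 1 (rapidly oscillating u have ∫u²/∫(u')² → 0), and α = 1 would force 0 ≥ (1−c)∫u², impossible since c < 1; so 1−α > 0. By the sharp Poincaré inequality on H^1_0 of an interval of length L, ∫(u')² ≥ (π/L)²∫u² with equality for the first sine mode sin(π(x−x₀)/L) (x₀ the left endpoint), so the inequality holds for all u iff (1−α)(π/L)² ≥ α − c, i.e. α ≤ ((π/L)² + c)/((π/L)² + 1) = (1 + c(L/π)²)/(1 + (L/π)²). With (π/L)² = 9*π^2 and c = 2/3, the largest admissible constant is α = ((π/L)² + c)/((π/L)² + 1).
Simplifying, α = (2 + 27*π^2)/(3*(1 + 9*π^2)).


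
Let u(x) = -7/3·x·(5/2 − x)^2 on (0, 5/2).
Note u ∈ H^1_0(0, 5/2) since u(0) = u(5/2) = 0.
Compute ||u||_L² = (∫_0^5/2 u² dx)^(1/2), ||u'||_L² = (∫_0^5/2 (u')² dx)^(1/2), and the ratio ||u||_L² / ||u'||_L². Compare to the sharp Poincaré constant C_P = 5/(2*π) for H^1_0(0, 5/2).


||u||_L² / ||u'||_L² = 5*sqrt(14)/28 < C_P = 5/(2*π).

u(x) = -7/3·x·(5/2 − x)^2, so u'(x) = -7*x^2 + 70*x/3 - 175/12.
u(x) = -7/3·x·(5/2 − x)^2 vanishes at x = 0 and x = 5/2, so u ∈ H^1_0(0, 5/2). Differentiate via the product rule and integrate the resulting polynomials term by term.
  ∫_0^5/2 u² dx = ∫_0^5/2 (49*x^6/9 - 490*x^5/9 + 1225*x^4/6 - 6125*x^3/18 + 30625*x^2/144) dx. Term by term:
    ∫_0^5/2 49*x^6/9 dx = 546875/1152;  ∫_0^5/2 -490*x^5/9 dx = -3828125/1728;  ∫_0^5/2 1225*x^4/6 dx = 765625/192;
    ∫_0^5/2 -6125*x^3/18 dx = -3828125/1152;  ∫_0^5/2 30625*x^2/144 dx = 3828125/3456.
  Sum: 546875/1152 − 3828125/1728 + 765625/192 − 3828125/1152 + 3828125/3456 = 109375/3456.
  ∫_0^5/2 (u')² dx = ∫_0^5/2 (49*x^4 - 980*x^3/3 + 13475*x^2/18 - 6125*x/9 + 30625/144) dx. Term by term:
    ∫_0^5/2 49*x^4 dx = 30625/32;  ∫_0^5/2 -980*x^3/3 dx = -153125/48;  ∫_0^5/2 13475*x^2/18 dx = 1684375/432;
    ∫_0^5/2 -6125*x/9 dx = -153125/72;  ∫_0^5/2 30625/144 dx = 153125/288.
  Sum: 30625/32 − 153125/48 + 1684375/432 − 153125/72 + 153125/288 = 30625/432.
∫_0^5/2 u² dx = 109375/3456, so ||u||_L² = 125*sqrt(42)/144.
∫_0^5/2 (u')² dx = 30625/432, so ||u'||_L² = 175*sqrt(3)/36.
Ratio ||u||_L² / ||u'||_L² = 5*sqrt(14)/28.
Sharp Poincaré constant on H^1_0(0, 5/2) is C_P = L/π = 5/(2*π), achieved by sin(2*π/5·x).
A polynomial bump cannot attain the sharp Poincaré constant (only the first sine eigenfunction does), so the ratio is strictly less than C_P, consistent with ||u||_L² ≤ C_P ||u'||_L².


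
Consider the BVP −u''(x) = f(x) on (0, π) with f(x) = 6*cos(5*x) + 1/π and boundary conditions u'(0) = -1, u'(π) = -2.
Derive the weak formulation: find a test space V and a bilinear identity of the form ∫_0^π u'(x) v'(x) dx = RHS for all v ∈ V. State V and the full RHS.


V = H^1(0, π) (v unrestricted at boundary; u is determined up to an additive constant); weak form: ∫_0^π u'v' dx = ∫_0^π (6*cos(5*x) + 1/π) v dx − 2·v(π) + v(0) for all v ∈ V.

Multiply both sides by a test function v and integrate from 0 to π:
  ∫_0^π −u''(x) v(x) dx = ∫_0^π f(x) v(x) dx.
Integrate the LHS by parts once:
  ∫_0^π −u'' v dx = −[u'(x) v(x)]_0^π + ∫_0^π u'(x) v'(x) dx.
Thus ∫_0^π u'(x) v'(x) dx = ∫_0^π f(x) v(x) dx + [u'(x) v(x)]_0^π.
Choose V so that boundary terms are either known or forced to vanish.
u has inhomogeneous Neumann u'(0) = -1, u'(π) = -2. [u' v]_0^π = (-2)·v(π) − (-1)·v(0) = − 2·v(π) + v(0). Take V = H^1(0, π); boundary term becomes part of RHS.
Weak formulation: find u (satisfying any essential BC) such that ∫_0^π u'(x) v'(x) dx = ∫_0^π f v dx − 2·v(π) + v(0) for all v ∈ V (Neumann data are natural BCs: they enter the RHS as boundary terms).
Substituting f(x) = 6*cos(5*x) + 1/π, the right-hand side is ∫_0^π (6*cos(5*x) + 1/π) v dx − 2·v(π) + v(0).
Compatibility check (pure Neumann): taking v ≡ 1 ∈ V gives 0 = ∫_0^π f dx + (-2) − (-1), i.e. ∫_0^π f dx must equal u'(0) − u'(π) = 1. Indeed ∫_0^π (6*cos(5*x) + 1/π) dx = 1, so the data are compatible. The solution is then unique only up to an additive constant (fix it e.g. by requiring ∫_0^π u dx = 0).


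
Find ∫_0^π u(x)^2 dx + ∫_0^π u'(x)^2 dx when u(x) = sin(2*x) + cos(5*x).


||u||_{H^1(0,π)}^2 = -208/21 + 31*π/2

u'(x) = -5*sin(5*x) + 2*cos(2*x).
Expand u² and (u')² and integrate term by term on (0, π), using: for integers n ≥ 1, ∫_0^π sin²(nx) dx = ∫_0^π cos²(nx) dx = π/2; for n ≠ n', ∫_0^π sin(nx)sin(n'x) dx = ∫_0^π cos(nx)cos(n'x) dx = 0; and by product-to-sum, ∫_0^π sin(nx)cos(n'x) dx = ½∫_0^π [sin((n+n')x) + sin((n−n')x)] dx, which is 0 when n+n' is even and 2n/(n²−n'²) when n+n' is odd (it need not vanish on (0, π)).
  u² squared terms: (1)²·∫cos(5x)² dx = 1·π/2 = π/2;  (1)²·∫sin(2x)² dx = 1·π/2 = π/2.
  u² cross terms: 2·(1)·(1)·∫cos(5x)·sin(2x) dx = 2·(-4/21) = -8/21.
  So ∫_0^π u² dx = π/2 + π/2 − 8/21 = -8/21 + π.
  (u')² squared terms: (-5)²·∫sin(5x)² dx = 25·π/2 = 25*π/2;  (2)²·∫cos(2x)² dx = 4·π/2 = 2*π.
  (u')² cross terms: 2·(-5)·(2)·∫sin(5x)·cos(2x) dx = -20·(10/21) = -200/21.
  So ∫_0^π (u')² dx = 25*π/2 + 2*π − 200/21 = -200/21 + 29*π/2.
||u||_{H^1}^2 = (-8/21 + π) + (-200/21 + 29*π/2) = -208/21 + 31*π/2.
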